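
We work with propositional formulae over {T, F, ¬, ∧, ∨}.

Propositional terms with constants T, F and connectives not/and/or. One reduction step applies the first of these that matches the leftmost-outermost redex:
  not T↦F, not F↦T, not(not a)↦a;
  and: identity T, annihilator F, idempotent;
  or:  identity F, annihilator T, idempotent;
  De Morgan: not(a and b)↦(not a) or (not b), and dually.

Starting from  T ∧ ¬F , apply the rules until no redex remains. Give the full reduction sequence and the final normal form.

Answer: normal form = T  (in 2 steps)

Reduction:
  start: T ∧ ¬F
  →1  ¬F
  →2  T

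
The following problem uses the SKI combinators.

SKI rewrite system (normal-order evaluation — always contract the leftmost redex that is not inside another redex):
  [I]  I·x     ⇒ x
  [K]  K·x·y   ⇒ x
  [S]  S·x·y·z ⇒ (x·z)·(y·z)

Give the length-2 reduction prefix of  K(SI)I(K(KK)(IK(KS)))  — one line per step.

  start: K(SI)I(K(KK)(IK(KS)))
  [1] SI(K(KK)(IK(KS)))
  [2] SI(KK)

Answer: after 2 steps: SI(KK)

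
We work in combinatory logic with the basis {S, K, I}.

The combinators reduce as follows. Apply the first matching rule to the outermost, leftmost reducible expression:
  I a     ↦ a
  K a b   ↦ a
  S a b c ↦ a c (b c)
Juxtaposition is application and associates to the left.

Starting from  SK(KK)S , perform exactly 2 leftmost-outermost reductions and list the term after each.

Answer: after 2 steps: S

Working:
  start: SK(KK)S
  →1  KS(KKS)
  →2  S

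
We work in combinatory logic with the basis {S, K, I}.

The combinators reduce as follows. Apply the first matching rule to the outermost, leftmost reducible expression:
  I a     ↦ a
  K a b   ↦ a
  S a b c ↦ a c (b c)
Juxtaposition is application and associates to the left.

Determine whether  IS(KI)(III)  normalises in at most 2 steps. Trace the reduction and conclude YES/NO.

  start: IS(KI)(III)
  step 1: S(KI)(III)
  step 2: S(KI)(II)

Answer: NO — after 2 steps the term is S(KI)(II), not yet normal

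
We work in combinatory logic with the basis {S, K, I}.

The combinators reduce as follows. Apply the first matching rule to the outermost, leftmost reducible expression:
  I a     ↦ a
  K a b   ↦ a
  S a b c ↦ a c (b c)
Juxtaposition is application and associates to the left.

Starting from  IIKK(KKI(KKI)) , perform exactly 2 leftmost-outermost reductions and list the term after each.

Answer: after 2 steps: KK(KKI(KKI))

Derivation:
  start: IIKK(KKI(KKI))
  →1  IKK(KKI(KKI))
  →2  KK(KKI(KKI))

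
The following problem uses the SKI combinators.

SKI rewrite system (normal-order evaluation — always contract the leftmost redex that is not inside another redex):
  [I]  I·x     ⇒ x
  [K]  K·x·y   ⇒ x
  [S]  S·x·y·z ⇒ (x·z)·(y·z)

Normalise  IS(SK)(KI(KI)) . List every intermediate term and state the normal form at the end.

  start: IS(SK)(KI(KI))
  step 1: S(SK)(KI(KI))
  step 2: S(SK)I

Answer: normal form = S(SK)I  (in 2 steps)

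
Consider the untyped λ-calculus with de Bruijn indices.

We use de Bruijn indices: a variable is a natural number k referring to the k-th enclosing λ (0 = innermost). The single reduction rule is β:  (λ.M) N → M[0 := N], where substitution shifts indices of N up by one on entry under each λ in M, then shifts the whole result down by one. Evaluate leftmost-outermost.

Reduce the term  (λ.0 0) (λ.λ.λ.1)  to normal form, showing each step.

  start: (λ.0 0) (λ.λ.λ.1)
  step 1: (λ.λ.λ.1) (λ.λ.λ.1)
  step 2: λ.λ.1

Answer: normal form = λ.λ.1  (in 2 steps)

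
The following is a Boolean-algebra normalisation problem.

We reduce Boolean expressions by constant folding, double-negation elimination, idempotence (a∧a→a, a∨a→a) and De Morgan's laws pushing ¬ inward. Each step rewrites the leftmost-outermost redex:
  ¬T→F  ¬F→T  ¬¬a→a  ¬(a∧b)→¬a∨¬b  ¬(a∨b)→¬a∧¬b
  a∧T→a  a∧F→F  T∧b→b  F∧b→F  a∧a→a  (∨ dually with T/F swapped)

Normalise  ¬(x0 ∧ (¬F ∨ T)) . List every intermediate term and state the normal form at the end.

  start: ¬(x0 ∧ (¬F ∨ T))
  →1  ¬x0 ∨ ¬(¬F ∨ T)
  →2  ¬x0 ∨ (¬¬F ∧ ¬T)
  →3  ¬x0 ∨ (F ∧ ¬T)
  →4  ¬x0 ∨ F
  →5  ¬x0

Answer: normal form = ¬x0  (in 5 steps)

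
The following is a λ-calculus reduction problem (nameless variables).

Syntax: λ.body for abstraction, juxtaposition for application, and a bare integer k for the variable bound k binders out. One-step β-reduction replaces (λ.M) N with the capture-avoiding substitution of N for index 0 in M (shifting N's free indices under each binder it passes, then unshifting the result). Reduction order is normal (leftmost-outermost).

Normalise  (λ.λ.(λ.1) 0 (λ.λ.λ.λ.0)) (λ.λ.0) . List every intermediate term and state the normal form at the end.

  start: (λ.λ.(λ.1) 0 (λ.λ.λ.λ.0)) (λ.λ.0)
  →1  λ.(λ.1) 0 (λ.λ.λ.λ.0)
  →2  λ.0 (λ.λ.λ.λ.0)

Answer: normal form = λ.0 (λ.λ.λ.λ.0)  (in 2 steps)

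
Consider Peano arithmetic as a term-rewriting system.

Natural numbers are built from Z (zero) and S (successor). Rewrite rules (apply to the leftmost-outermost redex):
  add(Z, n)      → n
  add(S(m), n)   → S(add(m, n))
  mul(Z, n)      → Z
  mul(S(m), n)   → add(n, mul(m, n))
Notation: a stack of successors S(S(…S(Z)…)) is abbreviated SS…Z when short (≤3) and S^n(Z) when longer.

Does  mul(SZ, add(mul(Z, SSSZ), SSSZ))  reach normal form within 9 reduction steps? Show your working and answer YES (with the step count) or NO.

Answer: YES — reaches normal form SSSZ in 8 ≤ 9 steps

Working:
  start: mul(SZ, add(mul(Z, SSSZ), SSSZ))
  →1  add(add(mul(Z, SSSZ), SSSZ), mul(Z, add(mul(Z, SSSZ), SSSZ)))
  →2  add(add(Z, SSSZ), mul(Z, add(mul(Z, SSSZ), SSSZ)))
  →3  add(SSSZ, mul(Z, add(mul(Z, SSSZ), SSSZ)))
  →4  S(add(SSZ, mul(Z, add(mul(Z, SSSZ), SSSZ))))
  →5  S(S(add(SZ, mul(Z, add(mul(Z, SSSZ), SSSZ)))))
  →6  S(S(S(add(Z, mul(Z, add(mul(Z, SSSZ), SSSZ))))))
  →7  S(S(S(mul(Z, add(mul(Z, SSSZ), SSSZ)))))
  →8  SSSZ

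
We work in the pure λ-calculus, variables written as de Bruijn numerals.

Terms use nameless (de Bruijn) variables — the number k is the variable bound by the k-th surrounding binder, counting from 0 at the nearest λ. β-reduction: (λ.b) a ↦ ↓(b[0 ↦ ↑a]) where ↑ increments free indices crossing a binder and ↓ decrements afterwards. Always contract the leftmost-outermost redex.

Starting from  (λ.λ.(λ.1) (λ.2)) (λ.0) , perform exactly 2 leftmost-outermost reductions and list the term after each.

  start: (λ.λ.(λ.1) (λ.2)) (λ.0)
  step 1: λ.(λ.1) (λ.λ.0)
  step 2: λ.0

Answer: after 2 steps: λ.0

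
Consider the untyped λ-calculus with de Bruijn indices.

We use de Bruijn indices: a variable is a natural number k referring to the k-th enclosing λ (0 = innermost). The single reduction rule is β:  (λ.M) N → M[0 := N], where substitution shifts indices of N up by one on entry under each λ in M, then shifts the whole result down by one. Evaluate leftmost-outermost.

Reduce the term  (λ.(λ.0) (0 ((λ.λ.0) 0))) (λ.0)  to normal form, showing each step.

  start: (λ.(λ.0) (0 ((λ.λ.0) 0))) (λ.0)
  [1] (λ.0) ((λ.0) ((λ.λ.0) (λ.0)))
  [2] (λ.0) ((λ.λ.0) (λ.0))
  [3] (λ.λ.0) (λ.0)
  [4] λ.0

Answer: normal form = λ.0  (in 4 steps)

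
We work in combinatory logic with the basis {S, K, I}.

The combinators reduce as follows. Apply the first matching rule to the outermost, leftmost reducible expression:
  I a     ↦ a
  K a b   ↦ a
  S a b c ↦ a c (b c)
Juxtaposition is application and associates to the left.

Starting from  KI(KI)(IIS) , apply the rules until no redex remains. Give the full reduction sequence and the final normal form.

Answer: normal form = S  (in 4 steps)

Reduction:
  start: KI(KI)(IIS)
  [1] I(IIS)
  [2] IIS
  [3] IS
  [4] S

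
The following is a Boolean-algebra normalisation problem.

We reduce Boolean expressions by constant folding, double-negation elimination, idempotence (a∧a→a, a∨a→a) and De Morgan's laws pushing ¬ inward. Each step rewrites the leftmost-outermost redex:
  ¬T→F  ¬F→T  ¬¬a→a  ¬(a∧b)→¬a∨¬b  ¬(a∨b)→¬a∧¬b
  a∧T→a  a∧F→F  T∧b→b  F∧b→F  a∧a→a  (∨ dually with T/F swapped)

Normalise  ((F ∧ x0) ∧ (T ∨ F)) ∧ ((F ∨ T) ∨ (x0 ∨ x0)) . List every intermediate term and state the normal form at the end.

  start: ((F ∧ x0) ∧ (T ∨ F)) ∧ ((F ∨ T) ∨ (x0 ∨ x0))
  [1] (F ∧ (T ∨ F)) ∧ ((F ∨ T) ∨ (x0 ∨ x0))
  [2] F ∧ ((F ∨ T) ∨ (x0 ∨ x0))
  [3] F

Answer: normal form = F  (in 3 steps)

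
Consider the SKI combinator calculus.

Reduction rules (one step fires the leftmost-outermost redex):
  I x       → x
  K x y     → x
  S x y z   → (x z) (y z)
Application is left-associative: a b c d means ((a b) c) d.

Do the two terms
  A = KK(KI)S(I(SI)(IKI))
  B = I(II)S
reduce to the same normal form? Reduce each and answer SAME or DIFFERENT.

Answer: SAME — A ⇓ S, B ⇓ S

Derivation:
Term A:
  start: KK(KI)S(I(SI)(IKI))
  [1] KS(I(SI)(IKI))
  [2] S

Term B:
  start: I(II)S
  [1] IIS
  [2] IS
  [3] S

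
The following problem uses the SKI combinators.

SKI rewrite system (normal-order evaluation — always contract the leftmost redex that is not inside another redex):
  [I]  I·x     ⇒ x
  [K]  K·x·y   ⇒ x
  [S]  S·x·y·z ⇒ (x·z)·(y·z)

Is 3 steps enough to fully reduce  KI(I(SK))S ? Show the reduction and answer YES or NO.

Answer: YES — reaches normal form S in 2 ≤ 3 steps

Reduction:
  start: KI(I(SK))S
  [1] IS
  [2] S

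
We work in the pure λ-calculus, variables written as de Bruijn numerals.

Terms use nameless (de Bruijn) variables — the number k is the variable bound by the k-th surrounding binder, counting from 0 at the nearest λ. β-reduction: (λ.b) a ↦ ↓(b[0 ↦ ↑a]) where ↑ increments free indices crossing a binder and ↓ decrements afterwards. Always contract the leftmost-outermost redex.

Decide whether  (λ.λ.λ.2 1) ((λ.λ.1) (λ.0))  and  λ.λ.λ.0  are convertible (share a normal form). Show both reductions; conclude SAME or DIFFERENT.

Term A:
  start: (λ.λ.λ.2 1) ((λ.λ.1) (λ.0))
  [1] λ.λ.(λ.λ.1) (λ.0) 1
  [2] λ.λ.(λ.λ.0) 1
  [3] λ.λ.λ.0

Term B:
  start: λ.λ.λ.0

Answer: SAME — A ⇓ λ.λ.λ.0, B ⇓ λ.λ.λ.0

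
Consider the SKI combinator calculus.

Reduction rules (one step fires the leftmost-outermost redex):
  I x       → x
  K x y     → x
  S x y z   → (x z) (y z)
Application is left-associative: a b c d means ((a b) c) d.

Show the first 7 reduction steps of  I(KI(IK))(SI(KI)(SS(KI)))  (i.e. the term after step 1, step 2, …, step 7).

  start: I(KI(IK))(SI(KI)(SS(KI)))
  →1  KI(IK)(SI(KI)(SS(KI)))
  →2  I(SI(KI)(SS(KI)))
  →3  SI(KI)(SS(KI))
  →4  I(SS(KI))(KI(SS(KI)))
  →5  SS(KI)(KI(SS(KI)))
  →6  S(KI(SS(KI)))(KI(KI(SS(KI))))
  →7  SI(KI(KI(SS(KI))))

Answer: after 7 steps: SI(KI(KI(SS(KI))))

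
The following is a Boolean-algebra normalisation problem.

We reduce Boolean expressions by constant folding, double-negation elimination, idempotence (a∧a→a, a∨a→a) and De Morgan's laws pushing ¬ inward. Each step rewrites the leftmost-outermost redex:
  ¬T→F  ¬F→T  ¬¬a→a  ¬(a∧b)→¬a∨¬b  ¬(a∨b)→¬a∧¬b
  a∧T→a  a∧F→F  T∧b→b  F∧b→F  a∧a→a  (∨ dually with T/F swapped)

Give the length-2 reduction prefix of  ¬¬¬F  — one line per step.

  start: ¬¬¬F
  step 1: ¬F
  step 2: T

Answer: after 2 steps: T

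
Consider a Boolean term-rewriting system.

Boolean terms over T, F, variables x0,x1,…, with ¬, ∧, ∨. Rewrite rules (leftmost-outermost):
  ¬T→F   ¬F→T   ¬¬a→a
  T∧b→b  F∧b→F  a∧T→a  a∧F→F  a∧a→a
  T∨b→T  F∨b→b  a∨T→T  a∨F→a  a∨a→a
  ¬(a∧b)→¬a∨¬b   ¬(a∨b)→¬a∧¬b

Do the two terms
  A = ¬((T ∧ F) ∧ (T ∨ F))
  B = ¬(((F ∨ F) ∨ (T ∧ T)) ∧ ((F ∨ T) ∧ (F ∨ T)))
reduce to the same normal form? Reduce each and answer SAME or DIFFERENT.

Answer: DIFFERENT — A ⇓ T, B ⇓ F

Working:
Term A:
  start: ¬((T ∧ F) ∧ (T ∨ F))
  step 1: ¬(T ∧ F) ∨ ¬(T ∨ F)
  step 2: (¬T ∨ ¬F) ∨ ¬(T ∨ F)
  step 3: (F ∨ ¬F) ∨ ¬(T ∨ F)
  step 4: ¬F ∨ ¬(T ∨ F)
  step 5: T ∨ ¬(T ∨ F)
  step 6: T

Term B:
  start: ¬(((F ∨ F) ∨ (T ∧ T)) ∧ ((F ∨ T) ∧ (F ∨ T)))
  step 1: ¬((F ∨ F) ∨ (T ∧ T)) ∨ ¬((F ∨ T) ∧ (F ∨ T))
  step 2: (¬(F ∨ F) ∧ ¬(T ∧ T)) ∨ ¬((F ∨ T) ∧ (F ∨ T))
  step 3: ((¬F ∧ ¬F) ∧ ¬(T ∧ T)) ∨ ¬((F ∨ T) ∧ (F ∨ T))
  step 4: (¬F ∧ ¬(T ∧ T)) ∨ ¬((F ∨ T) ∧ (F ∨ T))
  step 5: (T ∧ ¬(T ∧ T)) ∨ ¬((F ∨ T) ∧ (F ∨ T))
  step 6: ¬(T ∧ T) ∨ ¬((F ∨ T) ∧ (F ∨ T))
  step 7: (¬T ∨ ¬T) ∨ ¬((F ∨ T) ∧ (F ∨ T))
  step 8: ¬T ∨ ¬((F ∨ T) ∧ (F ∨ T))
  step 9: F ∨ ¬((F ∨ T) ∧ (F ∨ T))
  step 10: ¬((F ∨ T) ∧ (F ∨ T))
  step 11: ¬(F ∨ T) ∨ ¬(F ∨ T)
  step 12: ¬(F ∨ T)
  step 13: ¬F ∧ ¬T
  step 14: T ∧ ¬T
  step 15: ¬T
  step 16: F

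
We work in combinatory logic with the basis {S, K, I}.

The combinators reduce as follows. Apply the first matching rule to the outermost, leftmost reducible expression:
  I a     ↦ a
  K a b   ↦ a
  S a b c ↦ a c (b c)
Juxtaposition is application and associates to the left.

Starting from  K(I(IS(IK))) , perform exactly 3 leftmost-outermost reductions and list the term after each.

  start: K(I(IS(IK)))
  [1] K(IS(IK))
  [2] K(S(IK))
  [3] K(SK)

Answer: after 3 steps: K(SK)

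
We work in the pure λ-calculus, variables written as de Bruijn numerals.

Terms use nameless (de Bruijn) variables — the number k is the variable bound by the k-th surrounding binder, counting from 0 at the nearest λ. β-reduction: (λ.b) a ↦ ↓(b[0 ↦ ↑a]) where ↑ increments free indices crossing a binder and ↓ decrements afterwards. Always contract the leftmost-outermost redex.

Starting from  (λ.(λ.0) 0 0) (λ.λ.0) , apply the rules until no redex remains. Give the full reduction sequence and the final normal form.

Answer: normal form = λ.0  (in 3 steps)

Working:
  start: (λ.(λ.0) 0 0) (λ.λ.0)
  [1] (λ.0) (λ.λ.0) (λ.λ.0)
  [2] (λ.λ.0) (λ.λ.0)
  [3] λ.0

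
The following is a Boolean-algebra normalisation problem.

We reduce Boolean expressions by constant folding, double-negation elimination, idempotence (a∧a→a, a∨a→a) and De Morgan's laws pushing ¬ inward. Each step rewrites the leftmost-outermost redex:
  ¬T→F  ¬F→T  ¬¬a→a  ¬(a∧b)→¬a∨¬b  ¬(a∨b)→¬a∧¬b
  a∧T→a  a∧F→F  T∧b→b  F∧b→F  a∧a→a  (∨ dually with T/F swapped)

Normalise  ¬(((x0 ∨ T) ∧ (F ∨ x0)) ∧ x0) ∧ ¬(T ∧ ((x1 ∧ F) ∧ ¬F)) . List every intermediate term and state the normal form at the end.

  start: ¬(((x0 ∨ T) ∧ (F ∨ x0)) ∧ x0) ∧ ¬(T ∧ ((x1 ∧ F) ∧ ¬F))
  →1  (¬((x0 ∨ T) ∧ (F ∨ x0)) ∨ ¬x0) ∧ ¬(T ∧ ((x1 ∧ F) ∧ ¬F))
  →2  ((¬(x0 ∨ T) ∨ ¬(F ∨ x0)) ∨ ¬x0) ∧ ¬(T ∧ ((x1 ∧ F) ∧ ¬F))
  →3  (((¬x0 ∧ ¬T) ∨ ¬(F ∨ x0)) ∨ ¬x0) ∧ ¬(T ∧ ((x1 ∧ F) ∧ ¬F))
  →4  (((¬x0 ∧ F) ∨ ¬(F ∨ x0)) ∨ ¬x0) ∧ ¬(T ∧ ((x1 ∧ F) ∧ ¬F))
  →5  ((F ∨ ¬(F ∨ x0)) ∨ ¬x0) ∧ ¬(T ∧ ((x1 ∧ F) ∧ ¬F))
  →6  (¬(F ∨ x0) ∨ ¬x0) ∧ ¬(T ∧ ((x1 ∧ F) ∧ ¬F))
  →7  ((¬F ∧ ¬x0) ∨ ¬x0) ∧ ¬(T ∧ ((x1 ∧ F) ∧ ¬F))
  →8  ((T ∧ ¬x0) ∨ ¬x0) ∧ ¬(T ∧ ((x1 ∧ F) ∧ ¬F))
  →9  (¬x0 ∨ ¬x0) ∧ ¬(T ∧ ((x1 ∧ F) ∧ ¬F))
  →10  ¬x0 ∧ ¬(T ∧ ((x1 ∧ F) ∧ ¬F))
  →11  ¬x0 ∧ (¬T ∨ ¬((x1 ∧ F) ∧ ¬F))
  →12  ¬x0 ∧ (F ∨ ¬((x1 ∧ F) ∧ ¬F))
  →13  ¬x0 ∧ ¬((x1 ∧ F) ∧ ¬F)
  →14  ¬x0 ∧ (¬(x1 ∧ F) ∨ ¬¬F)
  →15  ¬x0 ∧ ((¬x1 ∨ ¬F) ∨ ¬¬F)
  →16  ¬x0 ∧ ((¬x1 ∨ T) ∨ ¬¬F)
  →17  ¬x0 ∧ (T ∨ ¬¬F)
  →18  ¬x0 ∧ T
  →19  ¬x0

Answer: normal form = ¬x0  (in 19 steps)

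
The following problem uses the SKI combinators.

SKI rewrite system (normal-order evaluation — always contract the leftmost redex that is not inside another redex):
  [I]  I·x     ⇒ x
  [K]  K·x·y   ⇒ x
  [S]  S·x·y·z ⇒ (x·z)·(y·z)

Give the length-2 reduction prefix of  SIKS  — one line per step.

  start: SIKS
  step 1: IS(KS)
  step 2: S(KS)

Answer: after 2 steps: S(KS)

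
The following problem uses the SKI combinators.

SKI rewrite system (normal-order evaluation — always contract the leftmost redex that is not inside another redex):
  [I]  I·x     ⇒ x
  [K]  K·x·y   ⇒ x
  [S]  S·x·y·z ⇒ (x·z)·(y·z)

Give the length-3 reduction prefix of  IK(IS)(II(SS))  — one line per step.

Answer: after 3 steps: S

Working:
  start: IK(IS)(II(SS))
  →1  K(IS)(II(SS))
  →2  IS
  →3  S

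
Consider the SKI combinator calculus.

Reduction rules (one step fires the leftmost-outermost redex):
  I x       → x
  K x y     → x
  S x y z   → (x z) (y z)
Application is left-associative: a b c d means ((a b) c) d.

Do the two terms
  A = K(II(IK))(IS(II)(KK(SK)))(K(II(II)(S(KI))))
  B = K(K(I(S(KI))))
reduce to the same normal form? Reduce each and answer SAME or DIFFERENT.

Term A:
  start: K(II(IK))(IS(II)(KK(SK)))(K(II(II)(S(KI))))
  [1] II(IK)(K(II(II)(S(KI))))
  [2] I(IK)(K(II(II)(S(KI))))
  [3] IK(K(II(II)(S(KI))))
  [4] K(K(II(II)(S(KI))))
  [5] K(K(I(II)(S(KI))))
  [6] K(K(II(S(KI))))
  [7] K(K(I(S(KI))))
  [8] K(K(S(KI)))

Term B:
  start: K(K(I(S(KI))))
  [1] K(K(S(KI)))

Answer: SAME — A ⇓ K(K(S(KI))), B ⇓ K(K(S(KI)))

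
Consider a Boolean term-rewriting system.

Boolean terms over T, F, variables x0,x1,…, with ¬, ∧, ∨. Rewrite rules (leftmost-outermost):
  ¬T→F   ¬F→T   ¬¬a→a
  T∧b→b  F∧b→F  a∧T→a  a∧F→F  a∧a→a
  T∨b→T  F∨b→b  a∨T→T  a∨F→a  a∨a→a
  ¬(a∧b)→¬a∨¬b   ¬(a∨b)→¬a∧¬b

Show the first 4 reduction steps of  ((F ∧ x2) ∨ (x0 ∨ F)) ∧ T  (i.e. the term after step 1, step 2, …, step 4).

  start: ((F ∧ x2) ∨ (x0 ∨ F)) ∧ T
  step 1: (F ∧ x2) ∨ (x0 ∨ F)
  step 2: F ∨ (x0 ∨ F)
  step 3: x0 ∨ F
  step 4: x0

Answer: after 4 steps: x0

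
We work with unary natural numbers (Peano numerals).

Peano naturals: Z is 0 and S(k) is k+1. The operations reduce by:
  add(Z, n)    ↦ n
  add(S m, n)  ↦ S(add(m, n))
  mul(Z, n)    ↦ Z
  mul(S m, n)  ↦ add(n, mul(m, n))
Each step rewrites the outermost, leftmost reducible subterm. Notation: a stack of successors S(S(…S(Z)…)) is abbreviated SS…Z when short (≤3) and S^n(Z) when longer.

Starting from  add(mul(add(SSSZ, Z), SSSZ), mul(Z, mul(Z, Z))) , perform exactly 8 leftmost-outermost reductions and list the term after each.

Answer: after 8 steps: S(S(S(add(add(Z, mul(add(SSZ, Z), SSSZ)), mul(Z, mul(Z, Z))))))

Derivation:
  start: add(mul(add(SSSZ, Z), SSSZ), mul(Z, mul(Z, Z)))
  →1  add(mul(S(add(SSZ, Z)), SSSZ), mul(Z, mul(Z, Z)))
  →2  add(add(SSSZ, mul(add(SSZ, Z), SSSZ)), mul(Z, mul(Z, Z)))
  →3  add(S(add(SSZ, mul(add(SSZ, Z), SSSZ))), mul(Z, mul(Z, Z)))
  →4  S(add(add(SSZ, mul(add(SSZ, Z), SSSZ)), mul(Z, mul(Z, Z))))
  →5  S(add(S(add(SZ, mul(add(SSZ, Z), SSSZ))), mul(Z, mul(Z, Z))))
  →6  S(S(add(add(SZ, mul(add(SSZ, Z), SSSZ)), mul(Z, mul(Z, Z)))))
  →7  S(S(add(S(add(Z, mul(add(SSZ, Z), SSSZ))), mul(Z, mul(Z, Z)))))
  →8  S(S(S(add(add(Z, mul(add(SSZ, Z), SSSZ)), mul(Z, mul(Z, Z))))))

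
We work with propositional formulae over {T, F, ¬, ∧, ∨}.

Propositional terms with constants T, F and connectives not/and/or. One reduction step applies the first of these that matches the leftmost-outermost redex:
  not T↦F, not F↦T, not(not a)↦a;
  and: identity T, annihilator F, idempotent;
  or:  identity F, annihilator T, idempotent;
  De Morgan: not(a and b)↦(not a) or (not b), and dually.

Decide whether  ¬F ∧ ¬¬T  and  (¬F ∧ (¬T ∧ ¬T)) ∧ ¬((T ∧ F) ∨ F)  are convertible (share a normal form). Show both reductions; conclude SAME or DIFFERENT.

Term A:
  start: ¬F ∧ ¬¬T
  →1  T ∧ ¬¬T
  →2  ¬¬T
  →3  T

Term B:
  start: (¬F ∧ (¬T ∧ ¬T)) ∧ ¬((T ∧ F) ∨ F)
  →1  (T ∧ (¬T ∧ ¬T)) ∧ ¬((T ∧ F) ∨ F)
  →2  (¬T ∧ ¬T) ∧ ¬((T ∧ F) ∨ F)
  →3  ¬T ∧ ¬((T ∧ F) ∨ F)
  →4  F ∧ ¬((T ∧ F) ∨ F)
  →5  F

Answer: DIFFERENT — A ⇓ T, B ⇓ F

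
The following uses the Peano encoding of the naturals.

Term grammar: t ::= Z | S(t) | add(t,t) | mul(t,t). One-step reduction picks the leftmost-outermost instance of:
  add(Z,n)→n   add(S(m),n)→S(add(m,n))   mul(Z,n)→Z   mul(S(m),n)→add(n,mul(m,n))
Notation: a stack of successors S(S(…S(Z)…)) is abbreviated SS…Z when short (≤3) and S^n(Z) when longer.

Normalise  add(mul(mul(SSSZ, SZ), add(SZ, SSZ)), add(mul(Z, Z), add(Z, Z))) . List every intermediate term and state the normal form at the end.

  start: add(mul(mul(SSSZ, SZ), add(SZ, SSZ)), add(mul(Z, Z), add(Z, Z)))
  [1] add(mul(add(SZ, mul(SSZ, SZ)), add(SZ, SSZ)), add(mul(Z, Z), add(Z, Z)))
  [2] add(mul(S(add(Z, mul(SSZ, SZ))), add(SZ, SSZ)), add(mul(Z, Z), add(Z, Z)))
  [3] add(add(add(SZ, SSZ), mul(add(Z, mul(SSZ, SZ)), add(SZ, SSZ))), add(mul(Z, Z), add(Z, Z)))
  [4] add(add(S(add(Z, SSZ)), mul(add(Z, mul(SSZ, SZ)), add(SZ, SSZ))), add(mul(Z, Z), add(Z, Z)))
  [5] add(S(add(add(Z, SSZ), mul(add(Z, mul(SSZ, SZ)), add(SZ, SSZ)))), add(mul(Z, Z), add(Z, Z)))
  [6] S(add(add(add(Z, SSZ), mul(add(Z, mul(SSZ, SZ)), add(SZ, SSZ))), add(mul(Z, Z), add(Z, Z))))
  [7] S(add(add(SSZ, mul(add(Z, mul(SSZ, SZ)), add(SZ, SSZ))), add(mul(Z, Z), add(Z, Z))))
  [8] S(add(S(add(SZ, mul(add(Z, mul(SSZ, SZ)), add(SZ, SSZ)))), add(mul(Z, Z), add(Z, Z))))
  [9] S(S(add(add(SZ, mul(add(Z, mul(SSZ, SZ)), add(SZ, SSZ))), add(mul(Z, Z), add(Z, Z)))))
  [10] S(S(add(S(add(Z, mul(add(Z, mul(SSZ, SZ)), add(SZ, SSZ)))), add(mul(Z, Z), add(Z, Z)))))
  [11] S(S(S(add(add(Z, mul(add(Z, mul(SSZ, SZ)), add(SZ, SSZ))), add(mul(Z, Z), add(Z, Z))))))
  [12] S(S(S(add(mul(add(Z, mul(SSZ, SZ)), add(SZ, SSZ)), add(mul(Z, Z), add(Z, Z))))))
  [13] S(S(S(add(mul(mul(SSZ, SZ), add(SZ, SSZ)), add(mul(Z, Z), add(Z, Z))))))
  [14] S(S(S(add(mul(add(SZ, mul(SZ, SZ)), add(SZ, SSZ)), add(mul(Z, Z), add(Z, Z))))))
  [15] S(S(S(add(mul(S(add(Z, mul(SZ, SZ))), add(SZ, SSZ)), add(mul(Z, Z), add(Z, Z))))))
  [16] S(S(S(add(add(add(SZ, SSZ), mul(add(Z, mul(SZ, SZ)), add(SZ, SSZ))), add(mul(Z, Z), add(Z, Z))))))
  [17] S(S(S(add(add(S(add(Z, SSZ)), mul(add(Z, mul(SZ, SZ)), add(SZ, SSZ))), add(mul(Z, Z), add(Z, Z))))))
  [18] S(S(S(add(S(add(add(Z, SSZ), mul(add(Z, mul(SZ, SZ)), add(SZ, SSZ)))), add(mul(Z, Z), add(Z, Z))))))
  [19] S(S(S(S(add(add(add(Z, SSZ), mul(add(Z, mul(SZ, SZ)), add(SZ, SSZ))), add(mul(Z, Z), add(Z, Z)))))))
  [20] S(S(S(S(add(add(SSZ, mul(add(Z, mul(SZ, SZ)), add(SZ, SSZ))), add(mul(Z, Z), add(Z, Z)))))))
  [21] S(S(S(S(add(S(add(SZ, mul(add(Z, mul(SZ, SZ)), add(SZ, SSZ)))), add(mul(Z, Z), add(Z, Z)))))))
  [22] S(S(S(S(S(add(add(SZ, mul(add(Z, mul(SZ, SZ)), add(SZ, SSZ))), add(mul(Z, Z), add(Z, Z))))))))
  [23] S(S(S(S(S(add(S(add(Z, mul(add(Z, mul(SZ, SZ)), add(SZ, SSZ)))), add(mul(Z, Z), add(Z, Z))))))))
  [24] S(S(S(S(S(S(add(add(Z, mul(add(Z, mul(SZ, SZ)), add(SZ, SSZ))), add(mul(Z, Z), add(Z, Z)))))))))
  [25] S(S(S(S(S(S(add(mul(add(Z, mul(SZ, SZ)), add(SZ, SSZ)), add(mul(Z, Z), add(Z, Z)))))))))
  [26] S(S(S(S(S(S(add(mul(mul(SZ, SZ), add(SZ, SSZ)), add(mul(Z, Z), add(Z, Z)))))))))
  [27] S(S(S(S(S(S(add(mul(add(SZ, mul(Z, SZ)), add(SZ, SSZ)), add(mul(Z, Z), add(Z, Z)))))))))
  [28] S(S(S(S(S(S(add(mul(S(add(Z, mul(Z, SZ))), add(SZ, SSZ)), add(mul(Z, Z), add(Z, Z)))))))))
  [29] S(S(S(S(S(S(add(add(add(SZ, SSZ), mul(add(Z, mul(Z, SZ)), add(SZ, SSZ))), add(mul(Z, Z), add(Z, Z)))))))))
  [30] S(S(S(S(S(S(add(add(S(add(Z, SSZ)), mul(add(Z, mul(Z, SZ)), add(SZ, SSZ))), add(mul(Z, Z), add(Z, Z)))))))))
  [31] S(S(S(S(S(S(add(S(add(add(Z, SSZ), mul(add(Z, mul(Z, SZ)), add(SZ, SSZ)))), add(mul(Z, Z), add(Z, Z)))))))))
  [32] S(S(S(S(S(S(S(add(add(add(Z, SSZ), mul(add(Z, mul(Z, SZ)), add(SZ, SSZ))), add(mul(Z, Z), add(Z, Z))))))))))
  [33] S(S(S(S(S(S(S(add(add(SSZ, mul(add(Z, mul(Z, SZ)), add(SZ, SSZ))), add(mul(Z, Z), add(Z, Z))))))))))
  [34] S(S(S(S(S(S(S(add(S(add(SZ, mul(add(Z, mul(Z, SZ)), add(SZ, SSZ)))), add(mul(Z, Z), add(Z, Z))))))))))
  [35] S(S(S(S(S(S(S(S(add(add(SZ, mul(add(Z, mul(Z, SZ)), add(SZ, SSZ))), add(mul(Z, Z), add(Z, Z)))))))))))
  [36] S(S(S(S(S(S(S(S(add(S(add(Z, mul(add(Z, mul(Z, SZ)), add(SZ, SSZ)))), add(mul(Z, Z), add(Z, Z)))))))))))
  [37] S(S(S(S(S(S(S(S(S(add(add(Z, mul(add(Z, mul(Z, SZ)), add(SZ, SSZ))), add(mul(Z, Z), add(Z, Z))))))))))))
  [38] S(S(S(S(S(S(S(S(S(add(mul(add(Z, mul(Z, SZ)), add(SZ, SSZ)), add(mul(Z, Z), add(Z, Z))))))))))))
  [39] S(S(S(S(S(S(S(S(S(add(mul(mul(Z, SZ), add(SZ, SSZ)), add(mul(Z, Z), add(Z, Z))))))))))))
  [40] S(S(S(S(S(S(S(S(S(add(mul(Z, add(SZ, SSZ)), add(mul(Z, Z), add(Z, Z))))))))))))
  [41] S(S(S(S(S(S(S(S(S(add(Z, add(mul(Z, Z), add(Z, Z))))))))))))
  [42] S(S(S(S(S(S(S(S(S(add(mul(Z, Z), add(Z, Z)))))))))))
  [43] S(S(S(S(S(S(S(S(S(add(Z, add(Z, Z)))))))))))
  [44] S(S(S(S(S(S(S(S(S(add(Z, Z))))))))))
  [45] S^9(Z)

Answer: normal form = S^9(Z)  (in 45 steps)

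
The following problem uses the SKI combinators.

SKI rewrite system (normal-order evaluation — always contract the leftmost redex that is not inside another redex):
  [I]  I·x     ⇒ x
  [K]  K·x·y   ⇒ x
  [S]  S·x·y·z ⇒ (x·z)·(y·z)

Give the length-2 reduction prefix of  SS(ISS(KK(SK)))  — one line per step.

  start: SS(ISS(KK(SK)))
  →1  SS(SS(KK(SK)))
  →2  SS(SSK)

Answer: after 2 steps: SS(SSK)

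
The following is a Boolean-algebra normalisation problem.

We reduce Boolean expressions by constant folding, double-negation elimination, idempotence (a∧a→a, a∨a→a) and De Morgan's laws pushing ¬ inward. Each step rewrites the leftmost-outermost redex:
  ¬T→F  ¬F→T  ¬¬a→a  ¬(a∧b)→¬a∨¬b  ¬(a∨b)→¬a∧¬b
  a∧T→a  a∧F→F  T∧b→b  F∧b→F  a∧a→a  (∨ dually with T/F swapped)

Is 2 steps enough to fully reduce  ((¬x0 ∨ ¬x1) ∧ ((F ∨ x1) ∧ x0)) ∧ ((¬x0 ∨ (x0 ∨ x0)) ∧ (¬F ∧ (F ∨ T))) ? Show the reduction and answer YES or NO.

  start: ((¬x0 ∨ ¬x1) ∧ ((F ∨ x1) ∧ x0)) ∧ ((¬x0 ∨ (x0 ∨ x0)) ∧ (¬F ∧ (F ∨ T)))
  step 1: ((¬x0 ∨ ¬x1) ∧ (x1 ∧ x0)) ∧ ((¬x0 ∨ (x0 ∨ x0)) ∧ (¬F ∧ (F ∨ T)))
  step 2: ((¬x0 ∨ ¬x1) ∧ (x1 ∧ x0)) ∧ ((¬x0 ∨ x0) ∧ (¬F ∧ (F ∨ T)))

Answer: NO — after 2 steps the term is ((¬x0 ∨ ¬x1) ∧ (x1 ∧ x0)) ∧ ((¬x0 ∨ x0) ∧ (¬F ∧ (F ∨ T))), not yet normal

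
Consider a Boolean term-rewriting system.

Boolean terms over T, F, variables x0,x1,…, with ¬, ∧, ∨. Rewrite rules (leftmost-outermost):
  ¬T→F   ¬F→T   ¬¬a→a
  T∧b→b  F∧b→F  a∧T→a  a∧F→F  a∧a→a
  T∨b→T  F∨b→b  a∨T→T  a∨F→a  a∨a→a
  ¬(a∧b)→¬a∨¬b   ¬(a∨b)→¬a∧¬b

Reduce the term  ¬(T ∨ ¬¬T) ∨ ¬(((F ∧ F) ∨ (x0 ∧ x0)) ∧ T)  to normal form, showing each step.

  start: ¬(T ∨ ¬¬T) ∨ ¬(((F ∧ F) ∨ (x0 ∧ x0)) ∧ T)
  →1  (¬T ∧ ¬¬¬T) ∨ ¬(((F ∧ F) ∨ (x0 ∧ x0)) ∧ T)
  →2  (F ∧ ¬¬¬T) ∨ ¬(((F ∧ F) ∨ (x0 ∧ x0)) ∧ T)
  →3  F ∨ ¬(((F ∧ F) ∨ (x0 ∧ x0)) ∧ T)
  →4  ¬(((F ∧ F) ∨ (x0 ∧ x0)) ∧ T)
  →5  ¬((F ∧ F) ∨ (x0 ∧ x0)) ∨ ¬T
  →6  (¬(F ∧ F) ∧ ¬(x0 ∧ x0)) ∨ ¬T
  →7  ((¬F ∨ ¬F) ∧ ¬(x0 ∧ x0)) ∨ ¬T
  →8  (¬F ∧ ¬(x0 ∧ x0)) ∨ ¬T
  →9  (T ∧ ¬(x0 ∧ x0)) ∨ ¬T
  →10  ¬(x0 ∧ x0) ∨ ¬T
  →11  (¬x0 ∨ ¬x0) ∨ ¬T
  →12  ¬x0 ∨ ¬T
  →13  ¬x0 ∨ F
  →14  ¬x0

Answer: normal form = ¬x0  (in 14 steps)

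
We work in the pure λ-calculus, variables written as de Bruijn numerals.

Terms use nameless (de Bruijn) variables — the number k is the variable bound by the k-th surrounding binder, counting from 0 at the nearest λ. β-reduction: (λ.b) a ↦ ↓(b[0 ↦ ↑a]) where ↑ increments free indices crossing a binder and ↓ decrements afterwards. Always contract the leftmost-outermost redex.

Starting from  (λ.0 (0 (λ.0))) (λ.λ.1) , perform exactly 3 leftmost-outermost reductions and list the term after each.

Answer: after 3 steps: λ.λ.λ.0

Derivation:
  start: (λ.0 (0 (λ.0))) (λ.λ.1)
  →1  (λ.λ.1) ((λ.λ.1) (λ.0))
  →2  λ.(λ.λ.1) (λ.0)
  →3  λ.λ.λ.0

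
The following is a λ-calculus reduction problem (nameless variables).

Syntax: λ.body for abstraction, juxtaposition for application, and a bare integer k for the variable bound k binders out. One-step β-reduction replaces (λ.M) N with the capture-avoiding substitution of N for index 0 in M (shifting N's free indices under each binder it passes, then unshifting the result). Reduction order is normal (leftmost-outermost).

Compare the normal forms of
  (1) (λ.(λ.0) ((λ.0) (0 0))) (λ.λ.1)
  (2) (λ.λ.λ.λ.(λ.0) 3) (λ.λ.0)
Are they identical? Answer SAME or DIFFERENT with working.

Answer: DIFFERENT — A ⇓ λ.λ.λ.1, B ⇓ λ.λ.λ.λ.λ.0

Derivation:
Term A:
  start: (λ.(λ.0) ((λ.0) (0 0))) (λ.λ.1)
  →1  (λ.0) ((λ.0) ((λ.λ.1) (λ.λ.1)))
  →2  (λ.0) ((λ.λ.1) (λ.λ.1))
  →3  (λ.λ.1) (λ.λ.1)
  →4  λ.λ.λ.1

Term B:
  start: (λ.λ.λ.λ.(λ.0) 3) (λ.λ.0)
  →1  λ.λ.λ.(λ.0) (λ.λ.0)
  →2  λ.λ.λ.λ.λ.0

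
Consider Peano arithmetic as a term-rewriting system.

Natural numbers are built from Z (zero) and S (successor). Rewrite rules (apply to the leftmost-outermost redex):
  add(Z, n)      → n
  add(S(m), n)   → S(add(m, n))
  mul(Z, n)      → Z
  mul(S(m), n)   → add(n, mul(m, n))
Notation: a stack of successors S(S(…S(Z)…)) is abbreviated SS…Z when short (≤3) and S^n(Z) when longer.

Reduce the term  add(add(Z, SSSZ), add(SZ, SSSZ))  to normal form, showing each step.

  start: add(add(Z, SSSZ), add(SZ, SSSZ))
  [1] add(SSSZ, add(SZ, SSSZ))
  [2] S(add(SSZ, add(SZ, SSSZ)))
  [3] S(S(add(SZ, add(SZ, SSSZ))))
  [4] S(S(S(add(Z, add(SZ, SSSZ)))))
  [5] S(S(S(add(SZ, SSSZ))))
  [6] S(S(S(S(add(Z, SSSZ)))))
  [7] S^7(Z)

Answer: normal form = S^7(Z)  (in 7 steps)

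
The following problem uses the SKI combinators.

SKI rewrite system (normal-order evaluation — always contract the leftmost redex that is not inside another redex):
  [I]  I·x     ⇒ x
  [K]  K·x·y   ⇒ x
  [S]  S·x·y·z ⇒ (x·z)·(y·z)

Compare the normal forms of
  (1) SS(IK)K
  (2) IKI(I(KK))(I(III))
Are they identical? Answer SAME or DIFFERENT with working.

Term A:
  start: SS(IK)K
  step 1: SK(IKK)
  step 2: SK(KK)

Term B:
  start: IKI(I(KK))(I(III))
  step 1: KI(I(KK))(I(III))
  step 2: I(I(III))
  step 3: I(III)
  step 4: III
  step 5: II
  step 6: I

Answer: DIFFERENT — A ⇓ SK(KK), B ⇓ I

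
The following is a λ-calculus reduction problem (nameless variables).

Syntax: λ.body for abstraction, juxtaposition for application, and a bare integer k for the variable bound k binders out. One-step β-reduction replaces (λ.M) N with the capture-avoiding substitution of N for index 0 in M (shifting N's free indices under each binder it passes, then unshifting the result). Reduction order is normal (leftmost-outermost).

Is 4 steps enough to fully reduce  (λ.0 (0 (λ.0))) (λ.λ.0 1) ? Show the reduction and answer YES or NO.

Answer: YES — reaches normal form λ.0 (λ.0 (λ.0)) in 3 ≤ 4 steps

Reduction:
  start: (λ.0 (0 (λ.0))) (λ.λ.0 1)
  [1] (λ.λ.0 1) ((λ.λ.0 1) (λ.0))
  [2] λ.0 ((λ.λ.0 1) (λ.0))
  [3] λ.0 (λ.0 (λ.0))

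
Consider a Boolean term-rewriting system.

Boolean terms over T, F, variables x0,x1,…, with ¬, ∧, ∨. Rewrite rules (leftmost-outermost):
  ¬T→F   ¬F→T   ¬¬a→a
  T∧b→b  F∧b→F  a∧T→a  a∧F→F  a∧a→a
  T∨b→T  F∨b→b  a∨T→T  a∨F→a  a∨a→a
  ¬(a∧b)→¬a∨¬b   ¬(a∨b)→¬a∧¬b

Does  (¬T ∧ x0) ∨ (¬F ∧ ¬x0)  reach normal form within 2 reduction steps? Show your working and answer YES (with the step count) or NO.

Answer: NO — after 2 steps the term is F ∨ (¬F ∧ ¬x0), not yet normal

Reduction:
  start: (¬T ∧ x0) ∨ (¬F ∧ ¬x0)
  step 1: (F ∧ x0) ∨ (¬F ∧ ¬x0)
  step 2: F ∨ (¬F ∧ ¬x0)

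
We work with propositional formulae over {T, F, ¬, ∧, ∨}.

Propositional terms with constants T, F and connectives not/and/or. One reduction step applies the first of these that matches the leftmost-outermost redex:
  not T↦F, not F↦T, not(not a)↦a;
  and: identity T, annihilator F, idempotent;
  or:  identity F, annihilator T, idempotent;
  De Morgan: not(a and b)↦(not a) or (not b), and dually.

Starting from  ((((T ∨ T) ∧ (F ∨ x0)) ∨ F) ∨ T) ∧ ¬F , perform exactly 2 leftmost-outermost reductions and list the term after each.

  start: ((((T ∨ T) ∧ (F ∨ x0)) ∨ F) ∨ T) ∧ ¬F
  [1] T ∧ ¬F
  [2] ¬F

Answer: after 2 steps: ¬F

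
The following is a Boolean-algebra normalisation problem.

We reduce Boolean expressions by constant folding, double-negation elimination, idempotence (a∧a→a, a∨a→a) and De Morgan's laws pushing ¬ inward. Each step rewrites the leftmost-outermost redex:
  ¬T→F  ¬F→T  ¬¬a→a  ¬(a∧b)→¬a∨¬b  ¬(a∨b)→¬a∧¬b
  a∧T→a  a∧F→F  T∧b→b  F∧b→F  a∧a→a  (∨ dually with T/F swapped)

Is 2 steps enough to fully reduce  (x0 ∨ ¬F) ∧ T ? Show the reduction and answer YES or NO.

  start: (x0 ∨ ¬F) ∧ T
  step 1: x0 ∨ ¬F
  step 2: x0 ∨ T

Answer: NO — after 2 steps the term is x0 ∨ T, not yet normal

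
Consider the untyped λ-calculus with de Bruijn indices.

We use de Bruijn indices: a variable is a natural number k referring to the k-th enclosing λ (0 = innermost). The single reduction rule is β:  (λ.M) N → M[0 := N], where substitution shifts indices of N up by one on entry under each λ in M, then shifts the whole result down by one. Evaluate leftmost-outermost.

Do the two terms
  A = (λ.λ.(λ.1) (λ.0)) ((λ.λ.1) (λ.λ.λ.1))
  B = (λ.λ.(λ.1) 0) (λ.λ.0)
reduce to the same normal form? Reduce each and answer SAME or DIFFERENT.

Answer: SAME — A ⇓ λ.0, B ⇓ λ.0

Derivation:
Term A:
  start: (λ.λ.(λ.1) (λ.0)) ((λ.λ.1) (λ.λ.λ.1))
  step 1: λ.(λ.1) (λ.0)
  step 2: λ.0

Term B:
  start: (λ.λ.(λ.1) 0) (λ.λ.0)
  step 1: λ.(λ.1) 0
  step 2: λ.0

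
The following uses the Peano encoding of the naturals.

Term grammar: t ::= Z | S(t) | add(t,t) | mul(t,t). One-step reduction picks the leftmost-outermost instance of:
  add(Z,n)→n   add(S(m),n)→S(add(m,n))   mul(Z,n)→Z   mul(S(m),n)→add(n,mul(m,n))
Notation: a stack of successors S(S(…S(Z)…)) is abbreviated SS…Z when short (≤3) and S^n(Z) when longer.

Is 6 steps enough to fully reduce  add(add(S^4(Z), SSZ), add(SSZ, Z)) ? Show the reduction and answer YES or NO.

  start: add(add(S^4(Z), SSZ), add(SSZ, Z))
  →1  add(S(add(SSSZ, SSZ)), add(SSZ, Z))
  →2  S(add(add(SSSZ, SSZ), add(SSZ, Z)))
  →3  S(add(S(add(SSZ, SSZ)), add(SSZ, Z)))
  →4  S(S(add(add(SSZ, SSZ), add(SSZ, Z))))
  →5  S(S(add(S(add(SZ, SSZ)), add(SSZ, Z))))
  →6  S(S(S(add(add(SZ, SSZ), add(SSZ, Z)))))

Answer: NO — after 6 steps the term is S(S(S(add(add(SZ, SSZ), add(SSZ, Z))))), not yet normal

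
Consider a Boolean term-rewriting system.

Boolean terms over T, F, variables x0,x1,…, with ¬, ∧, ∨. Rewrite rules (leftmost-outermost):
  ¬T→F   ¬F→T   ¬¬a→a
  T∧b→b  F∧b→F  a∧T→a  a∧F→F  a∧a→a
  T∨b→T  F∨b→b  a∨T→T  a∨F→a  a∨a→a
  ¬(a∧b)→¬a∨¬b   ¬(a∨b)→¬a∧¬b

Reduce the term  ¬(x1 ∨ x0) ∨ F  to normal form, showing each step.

  start: ¬(x1 ∨ x0) ∨ F
  →1  ¬(x1 ∨ x0)
  →2  ¬x1 ∧ ¬x0

Answer: normal form = ¬x1 ∧ ¬x0  (in 2 steps)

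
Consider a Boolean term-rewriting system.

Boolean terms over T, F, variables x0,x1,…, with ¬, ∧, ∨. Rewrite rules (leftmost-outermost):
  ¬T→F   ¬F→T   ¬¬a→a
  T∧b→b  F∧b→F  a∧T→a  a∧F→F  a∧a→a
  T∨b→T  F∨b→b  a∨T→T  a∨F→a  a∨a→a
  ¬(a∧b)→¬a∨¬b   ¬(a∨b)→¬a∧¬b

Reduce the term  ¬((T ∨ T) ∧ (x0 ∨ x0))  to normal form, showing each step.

  start: ¬((T ∨ T) ∧ (x0 ∨ x0))
  →1  ¬(T ∨ T) ∨ ¬(x0 ∨ x0)
  →2  (¬T ∧ ¬T) ∨ ¬(x0 ∨ x0)
  →3  ¬T ∨ ¬(x0 ∨ x0)
  →4  F ∨ ¬(x0 ∨ x0)
  →5  ¬(x0 ∨ x0)
  →6  ¬x0 ∧ ¬x0
  →7  ¬x0

Answer: normal form = ¬x0  (in 7 steps)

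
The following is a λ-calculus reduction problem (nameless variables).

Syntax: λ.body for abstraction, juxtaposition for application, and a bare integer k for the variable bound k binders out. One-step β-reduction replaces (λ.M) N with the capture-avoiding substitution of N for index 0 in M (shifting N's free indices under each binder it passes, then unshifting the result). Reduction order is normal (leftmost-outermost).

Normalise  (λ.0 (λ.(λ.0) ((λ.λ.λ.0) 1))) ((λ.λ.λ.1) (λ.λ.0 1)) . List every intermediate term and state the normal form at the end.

Answer: normal form = λ.λ.λ.λ.0  (in 5 steps)

Reduction:
  start: (λ.0 (λ.(λ.0) ((λ.λ.λ.0) 1))) ((λ.λ.λ.1) (λ.λ.0 1))
  [1] (λ.λ.λ.1) (λ.λ.0 1) (λ.(λ.0) ((λ.λ.λ.0) ((λ.λ.λ.1) (λ.λ.0 1))))
  [2] (λ.λ.1) (λ.(λ.0) ((λ.λ.λ.0) ((λ.λ.λ.1) (λ.λ.0 1))))
  [3] λ.λ.(λ.0) ((λ.λ.λ.0) ((λ.λ.λ.1) (λ.λ.0 1)))
  [4] λ.λ.(λ.λ.λ.0) ((λ.λ.λ.1) (λ.λ.0 1))
  [5] λ.λ.λ.λ.0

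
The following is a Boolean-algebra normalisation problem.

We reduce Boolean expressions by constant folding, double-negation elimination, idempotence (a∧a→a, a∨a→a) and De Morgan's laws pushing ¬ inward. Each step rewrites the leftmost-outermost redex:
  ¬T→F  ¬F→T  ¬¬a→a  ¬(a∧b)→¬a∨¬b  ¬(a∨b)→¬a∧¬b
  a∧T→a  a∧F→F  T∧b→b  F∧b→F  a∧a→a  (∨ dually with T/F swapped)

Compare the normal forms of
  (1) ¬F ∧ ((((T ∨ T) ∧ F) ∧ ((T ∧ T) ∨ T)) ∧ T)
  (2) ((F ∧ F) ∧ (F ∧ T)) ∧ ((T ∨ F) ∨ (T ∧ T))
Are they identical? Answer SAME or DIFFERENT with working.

Answer: SAME — A ⇓ F, B ⇓ F

Derivation:
Term A:
  start: ¬F ∧ ((((T ∨ T) ∧ F) ∧ ((T ∧ T) ∨ T)) ∧ T)
  step 1: T ∧ ((((T ∨ T) ∧ F) ∧ ((T ∧ T) ∨ T)) ∧ T)
  step 2: (((T ∨ T) ∧ F) ∧ ((T ∧ T) ∨ T)) ∧ T
  step 3: ((T ∨ T) ∧ F) ∧ ((T ∧ T) ∨ T)
  step 4: F ∧ ((T ∧ T) ∨ T)
  step 5: F

Term B:
  start: ((F ∧ F) ∧ (F ∧ T)) ∧ ((T ∨ F) ∨ (T ∧ T))
  step 1: (F ∧ (F ∧ T)) ∧ ((T ∨ F) ∨ (T ∧ T))
  step 2: F ∧ ((T ∨ F) ∨ (T ∧ T))
  step 3: F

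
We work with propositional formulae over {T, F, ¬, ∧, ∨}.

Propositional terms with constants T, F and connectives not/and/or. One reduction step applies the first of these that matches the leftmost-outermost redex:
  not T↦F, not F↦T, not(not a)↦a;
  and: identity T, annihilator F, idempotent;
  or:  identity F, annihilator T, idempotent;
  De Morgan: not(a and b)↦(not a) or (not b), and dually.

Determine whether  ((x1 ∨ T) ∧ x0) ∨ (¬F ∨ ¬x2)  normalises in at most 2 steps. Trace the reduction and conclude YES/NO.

  start: ((x1 ∨ T) ∧ x0) ∨ (¬F ∨ ¬x2)
  step 1: (T ∧ x0) ∨ (¬F ∨ ¬x2)
  step 2: x0 ∨ (¬F ∨ ¬x2)

Answer: NO — after 2 steps the term is x0 ∨ (¬F ∨ ¬x2), not yet normal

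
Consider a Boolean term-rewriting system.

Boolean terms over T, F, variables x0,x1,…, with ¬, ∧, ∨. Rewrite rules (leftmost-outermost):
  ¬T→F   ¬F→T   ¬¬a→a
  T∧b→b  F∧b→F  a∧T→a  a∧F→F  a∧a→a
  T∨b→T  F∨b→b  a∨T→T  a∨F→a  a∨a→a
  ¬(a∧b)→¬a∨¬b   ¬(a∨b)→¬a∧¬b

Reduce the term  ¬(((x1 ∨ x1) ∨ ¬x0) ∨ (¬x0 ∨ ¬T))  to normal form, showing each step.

Answer: normal form = (¬x1 ∧ x0) ∧ x0  (in 9 steps)

Working:
  start: ¬(((x1 ∨ x1) ∨ ¬x0) ∨ (¬x0 ∨ ¬T))
  →1  ¬((x1 ∨ x1) ∨ ¬x0) ∧ ¬(¬x0 ∨ ¬T)
  →2  (¬(x1 ∨ x1) ∧ ¬¬x0) ∧ ¬(¬x0 ∨ ¬T)
  →3  ((¬x1 ∧ ¬x1) ∧ ¬¬x0) ∧ ¬(¬x0 ∨ ¬T)
  →4  (¬x1 ∧ ¬¬x0) ∧ ¬(¬x0 ∨ ¬T)
  →5  (¬x1 ∧ x0) ∧ ¬(¬x0 ∨ ¬T)
  →6  (¬x1 ∧ x0) ∧ (¬¬x0 ∧ ¬¬T)
  →7  (¬x1 ∧ x0) ∧ (x0 ∧ ¬¬T)
  →8  (¬x1 ∧ x0) ∧ (x0 ∧ T)
  →9  (¬x1 ∧ x0) ∧ x0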